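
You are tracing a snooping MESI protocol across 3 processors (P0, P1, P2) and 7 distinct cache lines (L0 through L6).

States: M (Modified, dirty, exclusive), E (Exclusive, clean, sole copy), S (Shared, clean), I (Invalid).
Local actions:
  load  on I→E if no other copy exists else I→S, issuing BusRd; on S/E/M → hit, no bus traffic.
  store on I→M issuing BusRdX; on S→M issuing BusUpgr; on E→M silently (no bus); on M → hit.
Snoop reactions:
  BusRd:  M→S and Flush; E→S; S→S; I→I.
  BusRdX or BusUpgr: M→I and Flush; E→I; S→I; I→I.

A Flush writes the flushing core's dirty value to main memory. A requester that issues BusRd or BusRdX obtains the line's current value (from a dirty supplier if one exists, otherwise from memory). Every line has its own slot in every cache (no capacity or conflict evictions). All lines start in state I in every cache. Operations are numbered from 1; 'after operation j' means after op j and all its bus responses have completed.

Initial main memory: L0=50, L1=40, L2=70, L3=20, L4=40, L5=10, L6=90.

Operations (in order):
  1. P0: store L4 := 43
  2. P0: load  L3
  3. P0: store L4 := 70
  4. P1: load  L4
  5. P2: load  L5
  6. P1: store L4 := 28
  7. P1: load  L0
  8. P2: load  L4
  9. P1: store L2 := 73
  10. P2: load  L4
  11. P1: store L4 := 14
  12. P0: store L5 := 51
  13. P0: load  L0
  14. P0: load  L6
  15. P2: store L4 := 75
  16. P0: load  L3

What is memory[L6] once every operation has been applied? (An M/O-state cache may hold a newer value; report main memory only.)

step 1: P0: store L4 := 43  ⟶  MII  (L4)  txn=BusRdX  M[L4]=40
step 2: P0: load  L3  ⟶  EII  (L3)  txn=BusRd  M[L3]=20
step 3: P0: store L4 := 70  ⟶  MII  (L4)  txn=∅  M[L4]=40
step 4: P1: load  L4  ⟶  SSI  (L4)  txn=BusRd+Flush  M[L4]=70
step 5: P2: load  L5  ⟶  IIE  (L5)  txn=BusRd  M[L5]=10
step 6: P1: store L4 := 28  ⟶  IMI  (L4)  txn=BusUpgr  M[L4]=70
step 7: P1: load  L0  ⟶  IEI  (L0)  txn=BusRd  M[L0]=50
step 8: P2: load  L4  ⟶  ISS  (L4)  txn=BusRd+Flush  M[L4]=28
step 9: P1: store L2 := 73  ⟶  IMI  (L2)  txn=BusRdX  M[L2]=70
step 10: P2: load  L4  ⟶  ISS  (L4)  txn=∅  M[L4]=28
step 11: P1: store L4 := 14  ⟶  IMI  (L4)  txn=BusUpgr  M[L4]=28
step 12: P0: store L5 := 51  ⟶  MII  (L5)  txn=BusRdX  M[L5]=10
step 13: P0: load  L0  ⟶  SSI  (L0)  txn=BusRd  M[L0]=50
step 14: P0: load  L6  ⟶  EII  (L6)  txn=BusRd  M[L6]=90
step 15: P2: store L4 := 75  ⟶  IIM  (L4)  txn=BusRdX+Flush  M[L4]=14
step 16: P0: load  L3  ⟶  EII  (L3)  txn=∅  M[L3]=20

memory[L6] = 90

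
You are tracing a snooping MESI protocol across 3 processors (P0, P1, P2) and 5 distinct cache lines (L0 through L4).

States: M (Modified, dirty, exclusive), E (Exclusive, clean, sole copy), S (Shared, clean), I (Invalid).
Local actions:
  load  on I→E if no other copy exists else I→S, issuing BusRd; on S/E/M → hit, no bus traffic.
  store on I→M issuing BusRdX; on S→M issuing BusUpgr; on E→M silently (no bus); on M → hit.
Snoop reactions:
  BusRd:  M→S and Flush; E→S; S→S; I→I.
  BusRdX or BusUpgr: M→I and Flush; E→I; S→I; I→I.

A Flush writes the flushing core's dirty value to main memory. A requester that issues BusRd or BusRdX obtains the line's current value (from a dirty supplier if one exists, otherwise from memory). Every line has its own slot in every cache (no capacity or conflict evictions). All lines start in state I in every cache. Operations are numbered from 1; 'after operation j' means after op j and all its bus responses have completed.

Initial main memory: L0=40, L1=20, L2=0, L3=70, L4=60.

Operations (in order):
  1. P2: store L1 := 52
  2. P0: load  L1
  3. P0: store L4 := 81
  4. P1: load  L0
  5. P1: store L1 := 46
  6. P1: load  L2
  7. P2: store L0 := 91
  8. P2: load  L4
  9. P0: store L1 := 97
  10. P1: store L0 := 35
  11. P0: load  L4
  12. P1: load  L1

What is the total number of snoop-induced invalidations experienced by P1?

1. P2: store L1 := 52  bus=[BusRdX]  L1: P0=I P1=I P2=M  mem[L1]=20
2. P0: load  L1  bus=[BusRd,Flush]  L1: P0=S P1=I P2=S  mem[L1]=52
3. P0: store L4 := 81  bus=[BusRdX]  L4: P0=M P1=I P2=I  mem[L4]=60
4. P1: load  L0  bus=[BusRd]  L0: P0=I P1=E P2=I  mem[L0]=40
5. P1: store L1 := 46  bus=[BusRdX]  L1: P0=I P1=M P2=I  mem[L1]=52
6. P1: load  L2  bus=[BusRd]  L2: P0=I P1=E P2=I  mem[L2]=0
7. P2: store L0 := 91  bus=[BusRdX]  L0: P0=I P1=I P2=M  mem[L0]=40
8. P2: load  L4  bus=[BusRd,Flush]  L4: P0=S P1=I P2=S  mem[L4]=81
9. P0: store L1 := 97  bus=[BusRdX,Flush]  L1: P0=M P1=I P2=I  mem[L1]=46
10. P1: store L0 := 35  bus=[BusRdX,Flush]  L0: P0=I P1=M P2=I  mem[L0]=91
11. P0: load  L4  bus=[-]  L4: P0=S P1=I P2=S  mem[L4]=81
12. P1: load  L1  bus=[BusRd,Flush]  L1: P0=S P1=S P2=I  mem[L1]=97

invalidations = 2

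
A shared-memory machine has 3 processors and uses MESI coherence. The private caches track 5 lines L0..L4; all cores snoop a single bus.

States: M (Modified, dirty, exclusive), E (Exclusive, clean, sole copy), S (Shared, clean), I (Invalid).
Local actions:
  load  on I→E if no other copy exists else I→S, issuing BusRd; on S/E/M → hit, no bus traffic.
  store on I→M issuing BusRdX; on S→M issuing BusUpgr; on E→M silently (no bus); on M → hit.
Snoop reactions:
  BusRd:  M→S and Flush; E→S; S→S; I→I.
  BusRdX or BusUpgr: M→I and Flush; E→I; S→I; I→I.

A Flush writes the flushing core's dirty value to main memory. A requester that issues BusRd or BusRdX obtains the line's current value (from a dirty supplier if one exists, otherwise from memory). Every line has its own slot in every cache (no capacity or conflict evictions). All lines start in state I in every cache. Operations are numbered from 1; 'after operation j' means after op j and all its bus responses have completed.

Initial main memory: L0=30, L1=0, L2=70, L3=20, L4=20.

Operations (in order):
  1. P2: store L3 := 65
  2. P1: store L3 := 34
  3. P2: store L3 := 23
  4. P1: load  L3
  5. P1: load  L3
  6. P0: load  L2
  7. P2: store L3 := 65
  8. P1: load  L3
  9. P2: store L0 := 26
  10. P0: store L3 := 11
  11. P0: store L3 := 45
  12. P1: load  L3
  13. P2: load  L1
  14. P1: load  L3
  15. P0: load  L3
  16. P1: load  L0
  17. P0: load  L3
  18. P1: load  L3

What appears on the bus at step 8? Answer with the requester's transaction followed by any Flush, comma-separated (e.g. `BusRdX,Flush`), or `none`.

bus = BusRd,Flush

step 1: P2: store L3 := 65  ⟶  IIM  (L3)  txn=BusRdX  M[L3]=20
step 2: P1: store L3 := 34  ⟶  IMI  (L3)  txn=BusRdX+Flush  M[L3]=65
step 3: P2: store L3 := 23  ⟶  IIM  (L3)  txn=BusRdX+Flush  M[L3]=34
step 4: P1: load  L3  ⟶  ISS  (L3)  txn=BusRd+Flush  M[L3]=23
step 5: P1: load  L3  ⟶  ISS  (L3)  txn=∅  M[L3]=23
step 6: P0: load  L2  ⟶  EII  (L2)  txn=BusRd  M[L2]=70
step 7: P2: store L3 := 65  ⟶  IIM  (L3)  txn=BusUpgr  M[L3]=23
step 8: P1: load  L3  ⟶  ISS  (L3)  txn=BusRd+Flush  M[L3]=65
step 9: P2: store L0 := 26  ⟶  IIM  (L0)  txn=BusRdX  M[L0]=30
step 10: P0: store L3 := 11  ⟶  MII  (L3)  txn=BusRdX  M[L3]=65
step 11: P0: store L3 := 45  ⟶  MII  (L3)  txn=∅  M[L3]=65
step 12: P1: load  L3  ⟶  SSI  (L3)  txn=BusRd+Flush  M[L3]=45
step 13: P2: load  L1  ⟶  IIE  (L1)  txn=BusRd  M[L1]=0
step 14: P1: load  L3  ⟶  SSI  (L3)  txn=∅  M[L3]=45
step 15: P0: load  L3  ⟶  SSI  (L3)  txn=∅  M[L3]=45
step 16: P1: load  L0  ⟶  ISS  (L0)  txn=BusRd+Flush  M[L0]=26
step 17: P0: load  L3  ⟶  SSI  (L3)  txn=∅  M[L3]=45
step 18: P1: load  L3  ⟶  SSI  (L3)  txn=∅  M[L3]=45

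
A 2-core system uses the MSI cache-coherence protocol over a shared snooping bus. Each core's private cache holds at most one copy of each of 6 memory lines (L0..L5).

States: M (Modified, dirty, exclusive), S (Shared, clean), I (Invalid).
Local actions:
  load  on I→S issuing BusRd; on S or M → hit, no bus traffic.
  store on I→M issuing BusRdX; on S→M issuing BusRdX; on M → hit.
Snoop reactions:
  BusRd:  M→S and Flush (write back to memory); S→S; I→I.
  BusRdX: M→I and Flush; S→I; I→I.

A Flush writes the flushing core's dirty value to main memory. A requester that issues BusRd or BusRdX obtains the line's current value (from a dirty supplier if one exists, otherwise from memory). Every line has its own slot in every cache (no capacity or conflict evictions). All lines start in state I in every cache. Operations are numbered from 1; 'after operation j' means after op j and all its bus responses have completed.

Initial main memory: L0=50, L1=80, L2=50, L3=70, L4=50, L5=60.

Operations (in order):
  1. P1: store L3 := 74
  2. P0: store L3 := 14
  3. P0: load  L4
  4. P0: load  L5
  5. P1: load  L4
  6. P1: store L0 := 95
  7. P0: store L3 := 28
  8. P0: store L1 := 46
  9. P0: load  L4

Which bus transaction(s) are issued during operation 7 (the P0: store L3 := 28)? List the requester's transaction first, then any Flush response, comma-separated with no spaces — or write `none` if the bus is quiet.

bus = none

[1] P1: store L3 := 74 | P0:I, P1:M(74) | bus: BusRdX
[2] P0: store L3 := 14 | P0:M(14), P1:I | bus: BusRdX,Flush
[3] P0: load  L4 | P0:S(50), P1:I | bus: BusRd
[4] P0: load  L5 | P0:S(60), P1:I | bus: BusRd
[5] P1: load  L4 | P0:S(50), P1:S(50) | bus: BusRd
[6] P1: store L0 := 95 | P0:I, P1:M(95) | bus: BusRdX
[7] P0: store L3 := 28 | P0:M(28), P1:I | bus: none
[8] P0: store L1 := 46 | P0:M(46), P1:I | bus: BusRdX
[9] P0: load  L4 | P0:S(50), P1:S(50) | bus: none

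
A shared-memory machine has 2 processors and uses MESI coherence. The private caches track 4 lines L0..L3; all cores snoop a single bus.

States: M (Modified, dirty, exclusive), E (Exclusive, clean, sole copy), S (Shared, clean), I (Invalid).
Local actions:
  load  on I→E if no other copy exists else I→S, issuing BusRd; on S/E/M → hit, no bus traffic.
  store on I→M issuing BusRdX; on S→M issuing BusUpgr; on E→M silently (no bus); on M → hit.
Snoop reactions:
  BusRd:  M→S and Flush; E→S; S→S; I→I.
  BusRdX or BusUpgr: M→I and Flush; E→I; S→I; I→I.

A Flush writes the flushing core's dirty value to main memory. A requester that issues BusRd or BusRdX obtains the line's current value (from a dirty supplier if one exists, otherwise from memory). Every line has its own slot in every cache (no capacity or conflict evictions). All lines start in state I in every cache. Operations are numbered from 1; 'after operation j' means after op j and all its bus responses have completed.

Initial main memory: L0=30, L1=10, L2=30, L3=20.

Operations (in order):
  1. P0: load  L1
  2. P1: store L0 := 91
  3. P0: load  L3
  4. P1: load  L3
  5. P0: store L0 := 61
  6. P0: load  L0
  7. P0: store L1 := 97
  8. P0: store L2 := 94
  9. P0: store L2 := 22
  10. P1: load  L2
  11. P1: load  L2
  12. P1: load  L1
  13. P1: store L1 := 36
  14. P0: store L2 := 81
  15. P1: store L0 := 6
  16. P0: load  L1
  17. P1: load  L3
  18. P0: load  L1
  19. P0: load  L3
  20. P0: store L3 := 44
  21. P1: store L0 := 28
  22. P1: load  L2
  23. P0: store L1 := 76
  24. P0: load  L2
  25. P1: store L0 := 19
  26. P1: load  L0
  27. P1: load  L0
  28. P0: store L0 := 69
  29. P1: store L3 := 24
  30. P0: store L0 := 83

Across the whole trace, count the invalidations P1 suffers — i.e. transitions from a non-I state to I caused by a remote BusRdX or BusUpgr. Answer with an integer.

  op1 P0: load  L1 → E/I on L1; bus BusRd; mem=10
  op2 P1: store L0 := 91 → I/M on L0; bus BusRdX; mem=30
  op3 P0: load  L3 → E/I on L3; bus BusRd; mem=20
  op4 P1: load  L3 → S/S on L3; bus BusRd; mem=20
  op5 P0: store L0 := 61 → M/I on L0; bus BusRdX Flush; mem=91
  op6 P0: load  L0 → M/I on L0; bus (none); mem=91
  op7 P0: store L1 := 97 → M/I on L1; bus (none); mem=10
  op8 P0: store L2 := 94 → M/I on L2; bus BusRdX; mem=30
  op9 P0: store L2 := 22 → M/I on L2; bus (none); mem=30
  op10 P1: load  L2 → S/S on L2; bus BusRd Flush; mem=22
  op11 P1: load  L2 → S/S on L2; bus (none); mem=22
  op12 P1: load  L1 → S/S on L1; bus BusRd Flush; mem=97
  op13 P1: store L1 := 36 → I/M on L1; bus BusUpgr; mem=97
  op14 P0: store L2 := 81 → M/I on L2; bus BusUpgr; mem=22
  op15 P1: store L0 := 6 → I/M on L0; bus BusRdX Flush; mem=61
  op16 P0: load  L1 → S/S on L1; bus BusRd Flush; mem=36
  op17 P1: load  L3 → S/S on L3; bus (none); mem=20
  op18 P0: load  L1 → S/S on L1; bus (none); mem=36
  op19 P0: load  L3 → S/S on L3; bus (none); mem=20
  op20 P0: store L3 := 44 → M/I on L3; bus BusUpgr; mem=20
  op21 P1: store L0 := 28 → I/M on L0; bus (none); mem=61
  op22 P1: load  L2 → S/S on L2; bus BusRd Flush; mem=81
  op23 P0: store L1 := 76 → M/I on L1; bus BusUpgr; mem=36
  op24 P0: load  L2 → S/S on L2; bus (none); mem=81
  op25 P1: store L0 := 19 → I/M on L0; bus (none); mem=61
  op26 P1: load  L0 → I/M on L0; bus (none); mem=61
  op27 P1: load  L0 → I/M on L0; bus (none); mem=61
  op28 P0: store L0 := 69 → M/I on L0; bus BusRdX Flush; mem=19
  op29 P1: store L3 := 24 → I/M on L3; bus BusRdX Flush; mem=44
  op30 P0: store L0 := 83 → M/I on L0; bus (none); mem=19

invalidations = 5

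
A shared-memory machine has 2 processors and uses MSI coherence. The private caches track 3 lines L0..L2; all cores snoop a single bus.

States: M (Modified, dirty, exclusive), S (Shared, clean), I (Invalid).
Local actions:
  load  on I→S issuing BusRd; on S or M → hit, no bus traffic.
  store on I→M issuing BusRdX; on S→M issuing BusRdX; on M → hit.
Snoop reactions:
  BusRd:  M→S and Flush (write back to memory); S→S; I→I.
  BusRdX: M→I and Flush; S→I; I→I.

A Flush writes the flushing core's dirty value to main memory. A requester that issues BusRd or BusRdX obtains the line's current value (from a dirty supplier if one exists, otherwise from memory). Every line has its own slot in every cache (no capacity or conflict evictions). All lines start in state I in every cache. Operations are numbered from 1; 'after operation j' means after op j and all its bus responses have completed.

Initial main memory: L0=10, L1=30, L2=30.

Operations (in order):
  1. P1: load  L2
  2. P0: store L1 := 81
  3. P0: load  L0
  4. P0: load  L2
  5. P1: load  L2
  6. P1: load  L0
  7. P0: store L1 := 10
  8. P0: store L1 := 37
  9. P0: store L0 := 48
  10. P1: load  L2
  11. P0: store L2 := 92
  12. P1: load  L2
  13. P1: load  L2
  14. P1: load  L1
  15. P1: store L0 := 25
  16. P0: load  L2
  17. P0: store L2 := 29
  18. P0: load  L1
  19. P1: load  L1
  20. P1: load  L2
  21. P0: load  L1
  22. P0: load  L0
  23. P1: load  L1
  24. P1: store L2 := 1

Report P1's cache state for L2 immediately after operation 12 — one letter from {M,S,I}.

step 1: P1: load  L2  ⟶  IS  (L2)  txn=BusRd  M[L2]=30
step 2: P0: store L1 := 81  ⟶  MI  (L1)  txn=BusRdX  M[L1]=30
step 3: P0: load  L0  ⟶  SI  (L0)  txn=BusRd  M[L0]=10
step 4: P0: load  L2  ⟶  SS  (L2)  txn=BusRd  M[L2]=30
step 5: P1: load  L2  ⟶  SS  (L2)  txn=∅  M[L2]=30
step 6: P1: load  L0  ⟶  SS  (L0)  txn=BusRd  M[L0]=10
step 7: P0: store L1 := 10  ⟶  MI  (L1)  txn=∅  M[L1]=30
step 8: P0: store L1 := 37  ⟶  MI  (L1)  txn=∅  M[L1]=30
step 9: P0: store L0 := 48  ⟶  MI  (L0)  txn=BusRdX  M[L0]=10
step 10: P1: load  L2  ⟶  SS  (L2)  txn=∅  M[L2]=30
step 11: P0: store L2 := 92  ⟶  MI  (L2)  txn=BusRdX  M[L2]=30
step 12: P1: load  L2  ⟶  SS  (L2)  txn=BusRd+Flush  M[L2]=92
step 13: P1: load  L2  ⟶  SS  (L2)  txn=∅  M[L2]=92
step 14: P1: load  L1  ⟶  SS  (L1)  txn=BusRd+Flush  M[L1]=37
step 15: P1: store L0 := 25  ⟶  IM  (L0)  txn=BusRdX+Flush  M[L0]=48
step 16: P0: load  L2  ⟶  SS  (L2)  txn=∅  M[L2]=92
step 17: P0: store L2 := 29  ⟶  MI  (L2)  txn=BusRdX  M[L2]=92
step 18: P0: load  L1  ⟶  SS  (L1)  txn=∅  M[L1]=37
step 19: P1: load  L1  ⟶  SS  (L1)  txn=∅  M[L1]=37
step 20: P1: load  L2  ⟶  SS  (L2)  txn=BusRd+Flush  M[L2]=29
step 21: P0: load  L1  ⟶  SS  (L1)  txn=∅  M[L1]=37
step 22: P0: load  L0  ⟶  SS  (L0)  txn=BusRd+Flush  M[L0]=25
step 23: P1: load  L1  ⟶  SS  (L1)  txn=∅  M[L1]=37
step 24: P1: store L2 := 1  ⟶  IM  (L2)  txn=BusRdX  M[L2]=29

state = S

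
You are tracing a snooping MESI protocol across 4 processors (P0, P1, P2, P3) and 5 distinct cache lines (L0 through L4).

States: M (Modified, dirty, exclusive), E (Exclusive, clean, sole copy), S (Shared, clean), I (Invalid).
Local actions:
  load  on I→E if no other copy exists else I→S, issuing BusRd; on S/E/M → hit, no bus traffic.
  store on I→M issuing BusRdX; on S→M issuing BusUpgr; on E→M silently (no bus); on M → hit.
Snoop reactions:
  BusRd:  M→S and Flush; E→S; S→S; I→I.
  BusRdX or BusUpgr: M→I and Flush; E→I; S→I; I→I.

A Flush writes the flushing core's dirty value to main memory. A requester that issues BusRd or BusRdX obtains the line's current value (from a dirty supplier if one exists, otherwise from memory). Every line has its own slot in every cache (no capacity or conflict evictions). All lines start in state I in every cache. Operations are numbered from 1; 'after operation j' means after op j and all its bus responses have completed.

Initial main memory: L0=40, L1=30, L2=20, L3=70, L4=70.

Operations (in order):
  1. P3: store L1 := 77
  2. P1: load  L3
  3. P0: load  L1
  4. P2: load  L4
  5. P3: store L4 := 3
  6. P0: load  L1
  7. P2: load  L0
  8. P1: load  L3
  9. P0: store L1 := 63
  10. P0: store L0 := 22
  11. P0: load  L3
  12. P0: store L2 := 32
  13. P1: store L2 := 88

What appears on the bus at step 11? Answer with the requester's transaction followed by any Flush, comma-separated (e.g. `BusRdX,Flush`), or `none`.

bus = BusRd

  op1 P3: store L1 := 77 → I/I/I/M on L1; bus BusRdX; mem=30
  op2 P1: load  L3 → I/E/I/I on L3; bus BusRd; mem=70
  op3 P0: load  L1 → S/I/I/S on L1; bus BusRd Flush; mem=77
  op4 P2: load  L4 → I/I/E/I on L4; bus BusRd; mem=70
  op5 P3: store L4 := 3 → I/I/I/M on L4; bus BusRdX; mem=70
  op6 P0: load  L1 → S/I/I/S on L1; bus (none); mem=77
  op7 P2: load  L0 → I/I/E/I on L0; bus BusRd; mem=40
  op8 P1: load  L3 → I/E/I/I on L3; bus (none); mem=70
  op9 P0: store L1 := 63 → M/I/I/I on L1; bus BusUpgr; mem=77
  op10 P0: store L0 := 22 → M/I/I/I on L0; bus BusRdX; mem=40
  op11 P0: load  L3 → S/S/I/I on L3; bus BusRd; mem=70
  op12 P0: store L2 := 32 → M/I/I/I on L2; bus BusRdX; mem=20
  op13 P1: store L2 := 88 → I/M/I/I on L2; bus BusRdX Flush; mem=32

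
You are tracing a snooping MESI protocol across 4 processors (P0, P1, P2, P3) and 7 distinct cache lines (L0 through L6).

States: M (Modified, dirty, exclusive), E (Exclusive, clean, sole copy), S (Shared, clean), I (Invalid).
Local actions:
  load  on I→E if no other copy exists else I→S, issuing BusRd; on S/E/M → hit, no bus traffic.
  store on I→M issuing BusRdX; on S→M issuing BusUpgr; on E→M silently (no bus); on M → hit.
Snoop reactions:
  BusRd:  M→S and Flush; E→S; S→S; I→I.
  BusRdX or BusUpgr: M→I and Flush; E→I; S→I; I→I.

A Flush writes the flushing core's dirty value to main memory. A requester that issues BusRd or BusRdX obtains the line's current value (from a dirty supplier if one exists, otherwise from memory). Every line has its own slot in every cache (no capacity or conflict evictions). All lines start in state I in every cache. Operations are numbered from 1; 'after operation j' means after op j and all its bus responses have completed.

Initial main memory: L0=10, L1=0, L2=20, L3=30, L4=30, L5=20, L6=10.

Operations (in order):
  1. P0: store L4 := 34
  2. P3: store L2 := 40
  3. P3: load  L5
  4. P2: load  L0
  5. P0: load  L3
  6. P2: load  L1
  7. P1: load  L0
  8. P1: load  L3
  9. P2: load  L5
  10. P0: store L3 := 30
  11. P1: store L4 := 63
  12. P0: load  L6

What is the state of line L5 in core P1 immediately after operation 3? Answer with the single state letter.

[1] P0: store L4 := 34 | P0:M(34), P1:I, P2:I, P3:I | bus: BusRdX
[2] P3: store L2 := 40 | P0:I, P1:I, P2:I, P3:M(40) | bus: BusRdX
[3] P3: load  L5 | P0:I, P1:I, P2:I, P3:E(20) | bus: BusRd
[4] P2: load  L0 | P0:I, P1:I, P2:E(10), P3:I | bus: BusRd
[5] P0: load  L3 | P0:E(30), P1:I, P2:I, P3:I | bus: BusRd
[6] P2: load  L1 | P0:I, P1:I, P2:E(0), P3:I | bus: BusRd
[7] P1: load  L0 | P0:I, P1:S(10), P2:S(10), P3:I | bus: BusRd
[8] P1: load  L3 | P0:S(30), P1:S(30), P2:I, P3:I | bus: BusRd
[9] P2: load  L5 | P0:I, P1:I, P2:S(20), P3:S(20) | bus: BusRd
[10] P0: store L3 := 30 | P0:M(30), P1:I, P2:I, P3:I | bus: BusUpgr
[11] P1: store L4 := 63 | P0:I, P1:M(63), P2:I, P3:I | bus: BusRdX,Flush
[12] P0: load  L6 | P0:E(10), P1:I, P2:I, P3:I | bus: BusRd

state = I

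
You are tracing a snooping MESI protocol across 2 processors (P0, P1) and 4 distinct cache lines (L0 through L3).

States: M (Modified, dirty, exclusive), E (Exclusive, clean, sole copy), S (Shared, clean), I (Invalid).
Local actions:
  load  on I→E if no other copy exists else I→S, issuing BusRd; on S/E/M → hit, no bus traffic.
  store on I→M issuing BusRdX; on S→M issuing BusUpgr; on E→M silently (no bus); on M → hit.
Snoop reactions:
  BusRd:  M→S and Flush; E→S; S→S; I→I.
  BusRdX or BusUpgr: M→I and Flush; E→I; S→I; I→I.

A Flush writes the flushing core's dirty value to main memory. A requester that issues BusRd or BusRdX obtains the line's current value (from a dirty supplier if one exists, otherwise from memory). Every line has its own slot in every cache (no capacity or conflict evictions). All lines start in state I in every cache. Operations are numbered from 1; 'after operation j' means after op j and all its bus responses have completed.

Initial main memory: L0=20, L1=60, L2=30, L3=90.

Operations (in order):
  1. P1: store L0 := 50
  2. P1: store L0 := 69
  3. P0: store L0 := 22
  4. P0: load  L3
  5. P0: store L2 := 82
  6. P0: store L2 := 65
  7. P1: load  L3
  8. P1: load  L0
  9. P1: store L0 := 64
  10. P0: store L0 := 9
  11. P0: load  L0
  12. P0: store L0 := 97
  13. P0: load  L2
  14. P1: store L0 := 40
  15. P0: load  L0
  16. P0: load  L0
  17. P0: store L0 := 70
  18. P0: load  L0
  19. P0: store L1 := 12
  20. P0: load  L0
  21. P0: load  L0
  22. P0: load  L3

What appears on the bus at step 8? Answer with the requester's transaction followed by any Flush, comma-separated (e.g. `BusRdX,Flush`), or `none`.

bus = BusRd,Flush

[1] P1: store L0 := 50 | P0:I, P1:M(50) | bus: BusRdX
[2] P1: store L0 := 69 | P0:I, P1:M(69) | bus: none
[3] P0: store L0 := 22 | P0:M(22), P1:I | bus: BusRdX,Flush
[4] P0: load  L3 | P0:E(90), P1:I | bus: BusRd
[5] P0: store L2 := 82 | P0:M(82), P1:I | bus: BusRdX
[6] P0: store L2 := 65 | P0:M(65), P1:I | bus: none
[7] P1: load  L3 | P0:S(90), P1:S(90) | bus: BusRd
[8] P1: load  L0 | P0:S(22), P1:S(22) | bus: BusRd,Flush
[9] P1: store L0 := 64 | P0:I, P1:M(64) | bus: BusUpgr
[10] P0: store L0 := 9 | P0:M(9), P1:I | bus: BusRdX,Flush
[11] P0: load  L0 | P0:M(9), P1:I | bus: none
[12] P0: store L0 := 97 | P0:M(97), P1:I | bus: none
[13] P0: load  L2 | P0:M(65), P1:I | bus: none
[14] P1: store L0 := 40 | P0:I, P1:M(40) | bus: BusRdX,Flush
[15] P0: load  L0 | P0:S(40), P1:S(40) | bus: BusRd,Flush
[16] P0: load  L0 | P0:S(40), P1:S(40) | bus: none
[17] P0: store L0 := 70 | P0:M(70), P1:I | bus: BusUpgr
[18] P0: load  L0 | P0:M(70), P1:I | bus: none
[19] P0: store L1 := 12 | P0:M(12), P1:I | bus: BusRdX
[20] P0: load  L0 | P0:M(70), P1:I | bus: none
[21] P0: load  L0 | P0:M(70), P1:I | bus: none
[22] P0: load  L3 | P0:S(90), P1:S(90) | bus: none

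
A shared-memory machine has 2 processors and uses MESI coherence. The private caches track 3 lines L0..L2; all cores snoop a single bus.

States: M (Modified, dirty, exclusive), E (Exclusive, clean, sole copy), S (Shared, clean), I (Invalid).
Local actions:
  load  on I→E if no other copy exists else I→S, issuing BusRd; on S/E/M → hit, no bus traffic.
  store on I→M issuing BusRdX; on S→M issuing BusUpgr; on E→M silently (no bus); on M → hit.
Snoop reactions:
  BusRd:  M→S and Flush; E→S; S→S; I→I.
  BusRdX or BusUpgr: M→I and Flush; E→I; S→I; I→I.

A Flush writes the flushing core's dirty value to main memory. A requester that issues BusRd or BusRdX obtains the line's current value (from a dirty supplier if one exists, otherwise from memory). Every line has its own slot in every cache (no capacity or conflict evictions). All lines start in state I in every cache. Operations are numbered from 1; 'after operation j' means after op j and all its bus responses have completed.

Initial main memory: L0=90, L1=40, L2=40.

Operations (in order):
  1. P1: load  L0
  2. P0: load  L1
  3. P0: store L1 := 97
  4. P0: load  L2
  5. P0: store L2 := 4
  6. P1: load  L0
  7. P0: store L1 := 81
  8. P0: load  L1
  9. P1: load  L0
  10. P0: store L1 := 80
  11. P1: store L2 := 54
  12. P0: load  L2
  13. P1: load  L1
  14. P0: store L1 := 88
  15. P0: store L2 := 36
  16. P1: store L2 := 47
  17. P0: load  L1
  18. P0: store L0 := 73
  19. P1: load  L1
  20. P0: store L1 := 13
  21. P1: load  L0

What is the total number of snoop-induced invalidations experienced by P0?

[1] P1: load  L0 | P0:I, P1:E(90) | bus: BusRd
[2] P0: load  L1 | P0:E(40), P1:I | bus: BusRd
[3] P0: store L1 := 97 | P0:M(97), P1:I | bus: none
[4] P0: load  L2 | P0:E(40), P1:I | bus: BusRd
[5] P0: store L2 := 4 | P0:M(4), P1:I | bus: none
[6] P1: load  L0 | P0:I, P1:E(90) | bus: none
[7] P0: store L1 := 81 | P0:M(81), P1:I | bus: none
[8] P0: load  L1 | P0:M(81), P1:I | bus: none
[9] P1: load  L0 | P0:I, P1:E(90) | bus: none
[10] P0: store L1 := 80 | P0:M(80), P1:I | bus: none
[11] P1: store L2 := 54 | P0:I, P1:M(54) | bus: BusRdX,Flush
[12] P0: load  L2 | P0:S(54), P1:S(54) | bus: BusRd,Flush
[13] P1: load  L1 | P0:S(80), P1:S(80) | bus: BusRd,Flush
[14] P0: store L1 := 88 | P0:M(88), P1:I | bus: BusUpgr
[15] P0: store L2 := 36 | P0:M(36), P1:I | bus: BusUpgr
[16] P1: store L2 := 47 | P0:I, P1:M(47) | bus: BusRdX,Flush
[17] P0: load  L1 | P0:M(88), P1:I | bus: none
[18] P0: store L0 := 73 | P0:M(73), P1:I | bus: BusRdX
[19] P1: load  L1 | P0:S(88), P1:S(88) | bus: BusRd,Flush
[20] P0: store L1 := 13 | P0:M(13), P1:I | bus: BusUpgr
[21] P1: load  L0 | P0:S(73), P1:S(73) | bus: BusRd,Flush

invalidations = 2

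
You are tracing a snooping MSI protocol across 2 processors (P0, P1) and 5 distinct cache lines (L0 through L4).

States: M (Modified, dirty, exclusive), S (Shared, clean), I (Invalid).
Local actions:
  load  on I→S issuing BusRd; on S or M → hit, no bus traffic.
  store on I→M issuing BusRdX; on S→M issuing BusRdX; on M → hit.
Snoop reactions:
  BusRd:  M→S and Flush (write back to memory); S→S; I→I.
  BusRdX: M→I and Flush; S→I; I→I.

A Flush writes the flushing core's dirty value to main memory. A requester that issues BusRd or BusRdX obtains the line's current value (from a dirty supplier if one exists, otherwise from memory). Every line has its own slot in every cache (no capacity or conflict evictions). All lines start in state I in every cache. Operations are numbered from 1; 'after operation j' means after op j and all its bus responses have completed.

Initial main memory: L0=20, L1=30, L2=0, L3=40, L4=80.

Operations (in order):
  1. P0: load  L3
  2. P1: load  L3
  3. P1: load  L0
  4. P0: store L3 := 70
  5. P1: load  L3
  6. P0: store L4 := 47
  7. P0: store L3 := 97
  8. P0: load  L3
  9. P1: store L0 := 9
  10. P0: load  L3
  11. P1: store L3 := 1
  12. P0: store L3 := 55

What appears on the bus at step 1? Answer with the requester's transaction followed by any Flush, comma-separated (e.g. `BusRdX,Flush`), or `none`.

  op1 P0: load  L3 → S/I on L3; bus BusRd; mem=40
  op2 P1: load  L3 → S/S on L3; bus BusRd; mem=40
  op3 P1: load  L0 → I/S on L0; bus BusRd; mem=20
  op4 P0: store L3 := 70 → M/I on L3; bus BusRdX; mem=40
  op5 P1: load  L3 → S/S on L3; bus BusRd Flush; mem=70
  op6 P0: store L4 := 47 → M/I on L4; bus BusRdX; mem=80
  op7 P0: store L3 := 97 → M/I on L3; bus BusRdX; mem=70
  op8 P0: load  L3 → M/I on L3; bus (none); mem=70
  op9 P1: store L0 := 9 → I/M on L0; bus BusRdX; mem=20
  op10 P0: load  L3 → M/I on L3; bus (none); mem=70
  op11 P1: store L3 := 1 → I/M on L3; bus BusRdX Flush; mem=97
  op12 P0: store L3 := 55 → M/I on L3; bus BusRdX Flush; mem=1

bus = BusRd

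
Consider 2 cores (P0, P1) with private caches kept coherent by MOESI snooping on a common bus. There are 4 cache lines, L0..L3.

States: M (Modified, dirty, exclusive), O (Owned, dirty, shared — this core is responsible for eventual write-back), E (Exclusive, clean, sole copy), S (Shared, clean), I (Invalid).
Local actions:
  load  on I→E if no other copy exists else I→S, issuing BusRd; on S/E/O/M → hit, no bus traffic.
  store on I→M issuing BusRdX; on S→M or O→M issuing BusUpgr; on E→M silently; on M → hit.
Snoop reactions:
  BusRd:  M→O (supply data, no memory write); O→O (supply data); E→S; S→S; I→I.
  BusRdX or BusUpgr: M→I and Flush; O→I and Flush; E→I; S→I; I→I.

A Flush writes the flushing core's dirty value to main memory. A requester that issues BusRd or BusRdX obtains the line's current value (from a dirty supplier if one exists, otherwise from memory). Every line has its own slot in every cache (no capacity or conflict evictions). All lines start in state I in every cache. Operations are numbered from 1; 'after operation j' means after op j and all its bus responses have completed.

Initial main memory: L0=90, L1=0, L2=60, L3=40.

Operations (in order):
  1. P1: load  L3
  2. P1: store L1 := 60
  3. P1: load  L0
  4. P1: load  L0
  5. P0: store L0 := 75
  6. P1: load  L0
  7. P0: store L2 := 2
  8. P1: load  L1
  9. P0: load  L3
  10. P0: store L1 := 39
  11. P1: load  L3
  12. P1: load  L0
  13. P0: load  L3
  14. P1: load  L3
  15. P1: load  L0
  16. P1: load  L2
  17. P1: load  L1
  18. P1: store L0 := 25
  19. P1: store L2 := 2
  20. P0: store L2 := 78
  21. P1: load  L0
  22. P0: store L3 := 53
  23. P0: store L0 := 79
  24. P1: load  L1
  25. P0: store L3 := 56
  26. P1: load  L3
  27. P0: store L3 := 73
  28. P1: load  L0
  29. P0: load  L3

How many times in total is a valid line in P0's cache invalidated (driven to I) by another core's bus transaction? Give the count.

invalidations = 2

  op1 P1: load  L3 → I/E on L3; bus BusRd; mem=40
  op2 P1: store L1 := 60 → I/M on L1; bus BusRdX; mem=0
  op3 P1: load  L0 → I/E on L0; bus BusRd; mem=90
  op4 P1: load  L0 → I/E on L0; bus (none); mem=90
  op5 P0: store L0 := 75 → M/I on L0; bus BusRdX; mem=90
  op6 P1: load  L0 → O/S on L0; bus BusRd; mem=90
  op7 P0: store L2 := 2 → M/I on L2; bus BusRdX; mem=60
  op8 P1: load  L1 → I/M on L1; bus (none); mem=0
  op9 P0: load  L3 → S/S on L3; bus BusRd; mem=40
  op10 P0: store L1 := 39 → M/I on L1; bus BusRdX Flush; mem=60
  op11 P1: load  L3 → S/S on L3; bus (none); mem=40
  op12 P1: load  L0 → O/S on L0; bus (none); mem=90
  op13 P0: load  L3 → S/S on L3; bus (none); mem=40
  op14 P1: load  L3 → S/S on L3; bus (none); mem=40
  op15 P1: load  L0 → O/S on L0; bus (none); mem=90
  op16 P1: load  L2 → O/S on L2; bus BusRd; mem=60
  op17 P1: load  L1 → O/S on L1; bus BusRd; mem=60
  op18 P1: store L0 := 25 → I/M on L0; bus BusUpgr Flush; mem=75
  op19 P1: store L2 := 2 → I/M on L2; bus BusUpgr Flush; mem=2
  op20 P0: store L2 := 78 → M/I on L2; bus BusRdX Flush; mem=2
  op21 P1: load  L0 → I/M on L0; bus (none); mem=75
  op22 P0: store L3 := 53 → M/I on L3; bus BusUpgr; mem=40
  op23 P0: store L0 := 79 → M/I on L0; bus BusRdX Flush; mem=25
  op24 P1: load  L1 → O/S on L1; bus (none); mem=60
  op25 P0: store L3 := 56 → M/I on L3; bus (none); mem=40
  op26 P1: load  L3 → O/S on L3; bus BusRd; mem=40
  op27 P0: store L3 := 73 → M/I on L3; bus BusUpgr; mem=40
  op28 P1: load  L0 → O/S on L0; bus BusRd; mem=25
  op29 P0: load  L3 → M/I on L3; bus (none); mem=40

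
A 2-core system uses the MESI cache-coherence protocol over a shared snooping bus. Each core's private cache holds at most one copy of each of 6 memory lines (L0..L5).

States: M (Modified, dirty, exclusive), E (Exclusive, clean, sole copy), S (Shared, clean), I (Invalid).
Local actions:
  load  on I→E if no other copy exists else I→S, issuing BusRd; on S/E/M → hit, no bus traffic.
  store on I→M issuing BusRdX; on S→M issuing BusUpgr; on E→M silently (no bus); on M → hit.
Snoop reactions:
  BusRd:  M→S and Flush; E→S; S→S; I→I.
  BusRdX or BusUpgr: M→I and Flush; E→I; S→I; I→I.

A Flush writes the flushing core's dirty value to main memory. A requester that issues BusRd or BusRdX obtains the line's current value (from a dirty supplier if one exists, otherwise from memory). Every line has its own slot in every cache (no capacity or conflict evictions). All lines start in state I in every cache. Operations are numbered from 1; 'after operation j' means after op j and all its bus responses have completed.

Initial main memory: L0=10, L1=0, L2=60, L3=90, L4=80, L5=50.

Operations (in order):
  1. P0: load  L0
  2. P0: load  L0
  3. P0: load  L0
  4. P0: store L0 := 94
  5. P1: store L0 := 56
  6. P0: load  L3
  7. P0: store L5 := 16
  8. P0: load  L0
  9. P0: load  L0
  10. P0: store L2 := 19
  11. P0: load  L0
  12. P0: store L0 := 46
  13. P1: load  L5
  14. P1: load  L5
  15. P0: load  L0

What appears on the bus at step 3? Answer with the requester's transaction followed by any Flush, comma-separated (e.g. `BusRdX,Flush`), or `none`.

1. P0: load  L0  bus=[BusRd]  L0: P0=E P1=I  mem[L0]=10
2. P0: load  L0  bus=[-]  L0: P0=E P1=I  mem[L0]=10
3. P0: load  L0  bus=[-]  L0: P0=E P1=I  mem[L0]=10
4. P0: store L0 := 94  bus=[-]  L0: P0=M P1=I  mem[L0]=10
5. P1: store L0 := 56  bus=[BusRdX,Flush]  L0: P0=I P1=M  mem[L0]=94
6. P0: load  L3  bus=[BusRd]  L3: P0=E P1=I  mem[L3]=90
7. P0: store L5 := 16  bus=[BusRdX]  L5: P0=M P1=I  mem[L5]=50
8. P0: load  L0  bus=[BusRd,Flush]  L0: P0=S P1=S  mem[L0]=56
9. P0: load  L0  bus=[-]  L0: P0=S P1=S  mem[L0]=56
10. P0: store L2 := 19  bus=[BusRdX]  L2: P0=M P1=I  mem[L2]=60
11. P0: load  L0  bus=[-]  L0: P0=S P1=S  mem[L0]=56
12. P0: store L0 := 46  bus=[BusUpgr]  L0: P0=M P1=I  mem[L0]=56
13. P1: load  L5  bus=[BusRd,Flush]  L5: P0=S P1=S  mem[L5]=16
14. P1: load  L5  bus=[-]  L5: P0=S P1=S  mem[L5]=16
15. P0: load  L0  bus=[-]  L0: P0=M P1=I  mem[L0]=56

bus = none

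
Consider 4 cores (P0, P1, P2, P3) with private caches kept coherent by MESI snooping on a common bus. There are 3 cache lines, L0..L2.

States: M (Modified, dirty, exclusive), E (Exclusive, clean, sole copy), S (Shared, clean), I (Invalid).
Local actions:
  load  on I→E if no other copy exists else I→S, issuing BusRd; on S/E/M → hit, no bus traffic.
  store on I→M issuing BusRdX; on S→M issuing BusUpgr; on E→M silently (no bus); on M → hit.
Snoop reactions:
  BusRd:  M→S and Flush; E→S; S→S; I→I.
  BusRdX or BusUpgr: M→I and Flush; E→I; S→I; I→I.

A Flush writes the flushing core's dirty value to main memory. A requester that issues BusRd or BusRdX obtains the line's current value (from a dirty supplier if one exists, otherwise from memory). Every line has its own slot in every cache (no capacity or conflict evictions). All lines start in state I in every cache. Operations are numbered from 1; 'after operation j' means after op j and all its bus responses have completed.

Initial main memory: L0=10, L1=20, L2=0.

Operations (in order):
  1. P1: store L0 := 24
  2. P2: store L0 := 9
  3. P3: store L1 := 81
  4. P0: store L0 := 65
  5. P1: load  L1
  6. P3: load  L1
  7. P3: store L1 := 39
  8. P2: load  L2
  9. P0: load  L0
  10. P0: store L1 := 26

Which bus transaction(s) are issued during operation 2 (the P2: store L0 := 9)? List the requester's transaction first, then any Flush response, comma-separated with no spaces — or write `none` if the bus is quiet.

bus = BusRdX,Flush

step 1: P1: store L0 := 24  ⟶  IMII  (L0)  txn=BusRdX  M[L0]=10
step 2: P2: store L0 := 9  ⟶  IIMI  (L0)  txn=BusRdX+Flush  M[L0]=24
step 3: P3: store L1 := 81  ⟶  IIIM  (L1)  txn=BusRdX  M[L1]=20
step 4: P0: store L0 := 65  ⟶  MIII  (L0)  txn=BusRdX+Flush  M[L0]=9
step 5: P1: load  L1  ⟶  ISIS  (L1)  txn=BusRd+Flush  M[L1]=81
step 6: P3: load  L1  ⟶  ISIS  (L1)  txn=∅  M[L1]=81
step 7: P3: store L1 := 39  ⟶  IIIM  (L1)  txn=BusUpgr  M[L1]=81
step 8: P2: load  L2  ⟶  IIEI  (L2)  txn=BusRd  M[L2]=0
step 9: P0: load  L0  ⟶  MIII  (L0)  txn=∅  M[L0]=9
step 10: P0: store L1 := 26  ⟶  MIII  (L1)  txn=BusRdX+Flush  M[L1]=39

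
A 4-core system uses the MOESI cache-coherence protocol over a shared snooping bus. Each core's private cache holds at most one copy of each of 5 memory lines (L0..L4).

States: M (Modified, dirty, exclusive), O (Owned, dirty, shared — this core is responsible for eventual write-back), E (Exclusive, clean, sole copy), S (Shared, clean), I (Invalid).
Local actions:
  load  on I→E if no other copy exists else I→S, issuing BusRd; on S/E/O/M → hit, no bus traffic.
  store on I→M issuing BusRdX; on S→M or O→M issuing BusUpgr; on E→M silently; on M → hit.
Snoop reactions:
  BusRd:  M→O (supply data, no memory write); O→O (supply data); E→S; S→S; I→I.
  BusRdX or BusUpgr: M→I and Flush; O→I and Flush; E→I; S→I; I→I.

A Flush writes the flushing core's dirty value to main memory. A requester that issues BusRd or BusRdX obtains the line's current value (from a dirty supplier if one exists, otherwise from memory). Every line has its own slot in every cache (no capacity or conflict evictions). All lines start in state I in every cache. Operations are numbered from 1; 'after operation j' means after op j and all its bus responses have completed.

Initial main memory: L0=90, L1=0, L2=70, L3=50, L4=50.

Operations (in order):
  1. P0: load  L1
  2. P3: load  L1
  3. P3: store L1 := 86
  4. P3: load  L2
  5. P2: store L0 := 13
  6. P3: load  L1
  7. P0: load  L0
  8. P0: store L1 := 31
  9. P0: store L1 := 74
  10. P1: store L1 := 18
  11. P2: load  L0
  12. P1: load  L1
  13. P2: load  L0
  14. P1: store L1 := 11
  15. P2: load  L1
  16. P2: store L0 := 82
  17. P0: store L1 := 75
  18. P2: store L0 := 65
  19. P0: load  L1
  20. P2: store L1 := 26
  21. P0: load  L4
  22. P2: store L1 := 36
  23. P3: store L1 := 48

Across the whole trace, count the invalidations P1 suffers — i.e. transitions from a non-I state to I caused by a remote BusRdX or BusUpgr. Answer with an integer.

1. P0: load  L1  bus=[BusRd]  L1: P0=E P1=I P2=I P3=I  mem[L1]=0
2. P3: load  L1  bus=[BusRd]  L1: P0=S P1=I P2=I P3=S  mem[L1]=0
3. P3: store L1 := 86  bus=[BusUpgr]  L1: P0=I P1=I P2=I P3=M  mem[L1]=0
4. P3: load  L2  bus=[BusRd]  L2: P0=I P1=I P2=I P3=E  mem[L2]=70
5. P2: store L0 := 13  bus=[BusRdX]  L0: P0=I P1=I P2=M P3=I  mem[L0]=90
6. P3: load  L1  bus=[-]  L1: P0=I P1=I P2=I P3=M  mem[L1]=0
7. P0: load  L0  bus=[BusRd]  L0: P0=S P1=I P2=O P3=I  mem[L0]=90
8. P0: store L1 := 31  bus=[BusRdX,Flush]  L1: P0=M P1=I P2=I P3=I  mem[L1]=86
9. P0: store L1 := 74  bus=[-]  L1: P0=M P1=I P2=I P3=I  mem[L1]=86
10. P1: store L1 := 18  bus=[BusRdX,Flush]  L1: P0=I P1=M P2=I P3=I  mem[L1]=74
11. P2: load  L0  bus=[-]  L0: P0=S P1=I P2=O P3=I  mem[L0]=90
12. P1: load  L1  bus=[-]  L1: P0=I P1=M P2=I P3=I  mem[L1]=74
13. P2: load  L0  bus=[-]  L0: P0=S P1=I P2=O P3=I  mem[L0]=90
14. P1: store L1 := 11  bus=[-]  L1: P0=I P1=M P2=I P3=I  mem[L1]=74
15. P2: load  L1  bus=[BusRd]  L1: P0=I P1=O P2=S P3=I  mem[L1]=74
16. P2: store L0 := 82  bus=[BusUpgr]  L0: P0=I P1=I P2=M P3=I  mem[L0]=90
17. P0: store L1 := 75  bus=[BusRdX,Flush]  L1: P0=M P1=I P2=I P3=I  mem[L1]=11
18. P2: store L0 := 65  bus=[-]  L0: P0=I P1=I P2=M P3=I  mem[L0]=90
19. P0: load  L1  bus=[-]  L1: P0=M P1=I P2=I P3=I  mem[L1]=11
20. P2: store L1 := 26  bus=[BusRdX,Flush]  L1: P0=I P1=I P2=M P3=I  mem[L1]=75
21. P0: load  L4  bus=[BusRd]  L4: P0=E P1=I P2=I P3=I  mem[L4]=50
22. P2: store L1 := 36  bus=[-]  L1: P0=I P1=I P2=M P3=I  mem[L1]=75
23. P3: store L1 := 48  bus=[BusRdX,Flush]  L1: P0=I P1=I P2=I P3=M  mem[L1]=36

invalidations = 1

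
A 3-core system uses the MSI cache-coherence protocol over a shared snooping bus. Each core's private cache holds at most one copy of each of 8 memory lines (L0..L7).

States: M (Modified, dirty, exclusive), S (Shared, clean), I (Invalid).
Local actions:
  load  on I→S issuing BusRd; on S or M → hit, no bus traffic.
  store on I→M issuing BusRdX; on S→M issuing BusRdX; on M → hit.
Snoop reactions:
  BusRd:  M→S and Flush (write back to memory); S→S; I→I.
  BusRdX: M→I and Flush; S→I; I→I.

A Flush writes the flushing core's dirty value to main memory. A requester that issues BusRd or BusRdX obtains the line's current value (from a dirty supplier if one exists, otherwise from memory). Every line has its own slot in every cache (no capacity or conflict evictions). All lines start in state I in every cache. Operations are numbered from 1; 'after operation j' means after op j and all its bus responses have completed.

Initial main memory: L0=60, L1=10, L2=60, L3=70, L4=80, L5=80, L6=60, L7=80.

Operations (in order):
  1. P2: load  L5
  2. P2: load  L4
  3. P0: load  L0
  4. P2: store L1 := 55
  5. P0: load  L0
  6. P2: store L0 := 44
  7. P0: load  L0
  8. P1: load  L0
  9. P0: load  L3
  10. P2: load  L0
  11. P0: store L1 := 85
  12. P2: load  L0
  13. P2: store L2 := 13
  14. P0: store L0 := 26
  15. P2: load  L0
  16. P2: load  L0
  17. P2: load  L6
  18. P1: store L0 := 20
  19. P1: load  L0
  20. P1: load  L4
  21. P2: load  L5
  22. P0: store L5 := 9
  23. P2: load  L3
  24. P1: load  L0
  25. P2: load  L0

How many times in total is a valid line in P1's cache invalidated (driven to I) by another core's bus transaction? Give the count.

invalidations = 1

[1] P2: load  L5 | P0:I, P1:I, P2:S(80) | bus: BusRd
[2] P2: load  L4 | P0:I, P1:I, P2:S(80) | bus: BusRd
[3] P0: load  L0 | P0:S(60), P1:I, P2:I | bus: BusRd
[4] P2: store L1 := 55 | P0:I, P1:I, P2:M(55) | bus: BusRdX
[5] P0: load  L0 | P0:S(60), P1:I, P2:I | bus: none
[6] P2: store L0 := 44 | P0:I, P1:I, P2:M(44) | bus: BusRdX
[7] P0: load  L0 | P0:S(44), P1:I, P2:S(44) | bus: BusRd,Flush
[8] P1: load  L0 | P0:S(44), P1:S(44), P2:S(44) | bus: BusRd
[9] P0: load  L3 | P0:S(70), P1:I, P2:I | bus: BusRd
[10] P2: load  L0 | P0:S(44), P1:S(44), P2:S(44) | bus: none
[11] P0: store L1 := 85 | P0:M(85), P1:I, P2:I | bus: BusRdX,Flush
[12] P2: load  L0 | P0:S(44), P1:S(44), P2:S(44) | bus: none
[13] P2: store L2 := 13 | P0:I, P1:I, P2:M(13) | bus: BusRdX
[14] P0: store L0 := 26 | P0:M(26), P1:I, P2:I | bus: BusRdX
[15] P2: load  L0 | P0:S(26), P1:I, P2:S(26) | bus: BusRd,Flush
[16] P2: load  L0 | P0:S(26), P1:I, P2:S(26) | bus: none
[17] P2: load  L6 | P0:I, P1:I, P2:S(60) | bus: BusRd
[18] P1: store L0 := 20 | P0:I, P1:M(20), P2:I | bus: BusRdX
[19] P1: load  L0 | P0:I, P1:M(20), P2:I | bus: none
[20] P1: load  L4 | P0:I, P1:S(80), P2:S(80) | bus: BusRd
[21] P2: load  L5 | P0:I, P1:I, P2:S(80) | bus: none
[22] P0: store L5 := 9 | P0:M(9), P1:I, P2:I | bus: BusRdX
[23] P2: load  L3 | P0:S(70), P1:I, P2:S(70) | bus: BusRd
[24] P1: load  L0 | P0:I, P1:M(20), P2:I | bus: none
[25] P2: load  L0 | P0:I, P1:S(20), P2:S(20) | bus: BusRd,Flush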